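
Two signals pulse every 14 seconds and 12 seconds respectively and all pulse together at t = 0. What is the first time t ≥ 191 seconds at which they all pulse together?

252 seconds

Joint pulses occur at multiples of LCM(14, 12).
14 = 2 × 7
12 = 2^2 × 3
LCM(14, 12) = 2^2 × 3 × 7 = 84.
Smallest multiple of 84 that is ≥ 191: ⌈191/84⌉ × 84 = 3 × 84 = 252.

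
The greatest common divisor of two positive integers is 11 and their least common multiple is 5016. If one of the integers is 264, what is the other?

209

For two integers, gcd × lcm = product, so the other is (11 × 5016) / 264 = 55176 / 264 = 209.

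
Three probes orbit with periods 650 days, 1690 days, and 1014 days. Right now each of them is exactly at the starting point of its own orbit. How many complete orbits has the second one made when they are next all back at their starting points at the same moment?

15 orbits

They are all back at their starting positions together after one LCM of the periods.
650 = 2 × 5^2 × 13
1690 = 2 × 5 × 13^2
1014 = 2 × 3 × 13^2
LCM(650, 1690, 1014) = 2 × 3 × 5^2 × 13^2 = 25350.
Orbits for period 1690: 25350 / 1690 = 15.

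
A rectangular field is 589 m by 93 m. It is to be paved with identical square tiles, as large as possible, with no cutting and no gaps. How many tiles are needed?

57

Tile side = gcd(589, 93).
589 = 19 × 31
93 = 3 × 31
gcd(589, 93) = 31.
Tiles: (589/31) × (93/31) = 19 × 3 = 57.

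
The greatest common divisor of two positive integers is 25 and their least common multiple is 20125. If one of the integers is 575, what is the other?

875

For two integers, gcd × lcm = product, so the other is (25 × 20125) / 575 = 503125 / 575 = 875.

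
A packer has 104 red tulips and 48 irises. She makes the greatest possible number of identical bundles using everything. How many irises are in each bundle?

Number of bundles = gcd(104, 48).
104 = 2^3 × 13
48 = 2^4 × 3
gcd(104, 48) = 2^3 = 8.
irises per bundle = 48 / 8 = 6.

6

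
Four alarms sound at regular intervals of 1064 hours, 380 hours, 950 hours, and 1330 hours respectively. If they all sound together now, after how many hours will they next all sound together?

We need the least common multiple of the intervals.
1064 = 2^3 × 7 × 19
380 = 2^2 × 5 × 19
950 = 2 × 5^2 × 19
1330 = 2 × 5 × 7 × 19
LCM(1064, 380, 950, 1330) = 2^3 × 5^2 × 7 × 19 = 26600.

26600 hours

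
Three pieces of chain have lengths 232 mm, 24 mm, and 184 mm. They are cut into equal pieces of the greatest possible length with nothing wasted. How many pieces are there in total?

55

Piece length = gcd(232, 24, 184).
232 = 2^3 × 29
24 = 2^3 × 3
184 = 2^3 × 23
gcd(232, 24, 184) = 2^3 = 8.
Total pieces = 232/8 + 24/8 + 184/8 = 29 + 3 + 23 = 55.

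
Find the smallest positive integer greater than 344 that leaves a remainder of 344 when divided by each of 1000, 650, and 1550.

N − 344 must be a common multiple of 1000, 650, and 1550.
1000 = 2^3 × 5^3
650 = 2 × 5^2 × 13
1550 = 2 × 5^2 × 31
LCM(1000, 650, 1550) = 2^3 × 5^3 × 13 × 31 = 403000.
Smallest N > 344 is LCM + 344 = 403000 + 344 = 403344.

403344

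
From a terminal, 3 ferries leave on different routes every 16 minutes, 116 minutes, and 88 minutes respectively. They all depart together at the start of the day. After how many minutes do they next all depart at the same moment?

5104 minutes

They coincide at every common multiple of the periods; the first is the LCM.
16 = 2^4
116 = 2^2 × 29
88 = 2^3 × 11
LCM(16, 116, 88) = 2^4 × 11 × 29 = 5104.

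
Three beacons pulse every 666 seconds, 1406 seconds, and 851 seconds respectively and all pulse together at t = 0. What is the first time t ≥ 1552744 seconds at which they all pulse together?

1746252 seconds

Joint pulses occur at multiples of LCM(666, 1406, 851).
666 = 2 × 3^2 × 37
1406 = 2 × 19 × 37
851 = 23 × 37
LCM(666, 1406, 851) = 2 × 3^2 × 19 × 23 × 37 = 291042.
Smallest multiple of 291042 that is ≥ 1552744: ⌈1552744/291042⌉ × 291042 = 6 × 291042 = 1746252.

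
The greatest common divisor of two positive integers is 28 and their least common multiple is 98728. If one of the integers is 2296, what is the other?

For two integers, gcd × lcm = product, so the other is (28 × 98728) / 2296 = 2764384 / 2296 = 1204.

1204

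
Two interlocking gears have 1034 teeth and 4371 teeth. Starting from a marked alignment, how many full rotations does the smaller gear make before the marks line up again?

93 rotations

The first common completion time is the LCM of the periods.
1034 = 2 × 11 × 47
4371 = 3 × 31 × 47
LCM(1034, 4371) = 2 × 3 × 11 × 31 × 47 = 96162.
Rotations for period 1034: 96162 / 1034 = 93.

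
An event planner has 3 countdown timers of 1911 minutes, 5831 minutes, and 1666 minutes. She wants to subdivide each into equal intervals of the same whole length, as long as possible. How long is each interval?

The interval must divide each timer length; the longest such is the gcd.
1911 = 3 × 7^2 × 13
5831 = 7^3 × 17
1666 = 2 × 7^2 × 17
gcd(1911, 5831, 1666) = 7^2 = 49.

49 minutes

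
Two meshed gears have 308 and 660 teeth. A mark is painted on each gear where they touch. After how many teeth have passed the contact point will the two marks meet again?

4620 teeth

They coincide at every common multiple of the periods; the first is the LCM.
308 = 2^2 × 7 × 11
660 = 2^2 × 3 × 5 × 11
LCM(308, 660) = 2^2 × 3 × 5 × 7 × 11 = 4620.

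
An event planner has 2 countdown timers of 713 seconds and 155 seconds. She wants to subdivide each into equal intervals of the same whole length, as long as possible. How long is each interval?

The interval must divide each timer length; the longest such is the gcd.
713 = 23 × 31
155 = 5 × 31
gcd(713, 155) = 31.

31 seconds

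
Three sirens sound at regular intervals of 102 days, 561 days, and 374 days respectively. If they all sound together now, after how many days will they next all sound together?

1122 days

They coincide at every common multiple of the periods; the first is the LCM.
102 = 2 × 3 × 17
561 = 3 × 11 × 17
374 = 2 × 11 × 17
LCM(102, 561, 374) = 2 × 3 × 11 × 17 = 1122.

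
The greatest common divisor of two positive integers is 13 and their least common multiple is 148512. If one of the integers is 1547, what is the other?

For two integers, gcd × lcm = product, so the other is (13 × 148512) / 1547 = 1930656 / 1547 = 1248.

1248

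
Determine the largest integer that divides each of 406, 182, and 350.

406 = 2 × 7 × 29
182 = 2 × 7 × 13
350 = 2 × 5^2 × 7
gcd(406, 182, 350) = 2 × 7 = 14.

14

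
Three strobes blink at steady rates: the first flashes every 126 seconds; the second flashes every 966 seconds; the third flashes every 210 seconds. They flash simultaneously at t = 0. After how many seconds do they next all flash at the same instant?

14490 seconds

The first simultaneous occurrence is after LCM of the individual periods.
126 = 2 × 3^2 × 7
966 = 2 × 3 × 7 × 23
210 = 2 × 3 × 5 × 7
LCM(126, 966, 210) = 2 × 3^2 × 5 × 7 × 23 = 14490.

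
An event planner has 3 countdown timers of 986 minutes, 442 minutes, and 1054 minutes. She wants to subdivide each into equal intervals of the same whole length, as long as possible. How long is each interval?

34 minutes

The interval must divide each timer length; the longest such is the gcd.
986 = 2 × 17 × 29
442 = 2 × 13 × 17
1054 = 2 × 17 × 31
gcd(986, 442, 1054) = 2 × 17 = 34.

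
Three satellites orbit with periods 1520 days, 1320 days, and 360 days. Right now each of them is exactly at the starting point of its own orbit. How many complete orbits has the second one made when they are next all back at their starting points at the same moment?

All finish a whole number of cycles simultaneously at t = LCM of the periods.
1520 = 2^4 × 5 × 19
1320 = 2^3 × 3 × 5 × 11
360 = 2^3 × 3^2 × 5
LCM(1520, 1320, 360) = 2^4 × 3^2 × 5 × 11 × 19 = 150480.
Orbits for period 1320: 150480 / 1320 = 114.

114 orbits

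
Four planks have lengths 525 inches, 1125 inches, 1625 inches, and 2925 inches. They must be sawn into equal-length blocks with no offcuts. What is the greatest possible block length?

This is the greatest common divisor of 525, 1125, 1625, and 2925.
525 = 3 × 5^2 × 7
1125 = 3^2 × 5^3
1625 = 5^3 × 13
2925 = 3^2 × 5^2 × 13
gcd(525, 1125, 1625, 2925) = 5^2 = 25.

25 inches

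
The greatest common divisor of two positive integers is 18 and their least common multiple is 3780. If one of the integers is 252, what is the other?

270

For two integers, gcd × lcm = product, so the other is (18 × 3780) / 252 = 68040 / 252 = 270.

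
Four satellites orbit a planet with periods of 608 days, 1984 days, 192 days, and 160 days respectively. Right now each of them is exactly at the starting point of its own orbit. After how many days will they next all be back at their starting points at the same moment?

The first simultaneous occurrence is after LCM of the individual periods.
608 = 2^5 × 19
1984 = 2^6 × 31
192 = 2^6 × 3
160 = 2^5 × 5
LCM(608, 1984, 192, 160) = 2^6 × 3 × 5 × 19 × 31 = 565440.

565440 days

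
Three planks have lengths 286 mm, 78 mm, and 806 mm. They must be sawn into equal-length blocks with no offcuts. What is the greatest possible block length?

26 mm

The block length must divide every plank, so the greatest is gcd(286, 78, 806).
286 = 2 × 11 × 13
78 = 2 × 3 × 13
806 = 2 × 13 × 31
gcd(286, 78, 806) = 2 × 13 = 26.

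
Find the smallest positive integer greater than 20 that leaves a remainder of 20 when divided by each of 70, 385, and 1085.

N − 20 must be a common multiple of 70, 385, and 1085.
70 = 2 × 5 × 7
385 = 5 × 7 × 11
1085 = 5 × 7 × 31
LCM(70, 385, 1085) = 2 × 5 × 7 × 11 × 31 = 23870.
Smallest N > 20 is LCM + 20 = 23870 + 20 = 23890.

23890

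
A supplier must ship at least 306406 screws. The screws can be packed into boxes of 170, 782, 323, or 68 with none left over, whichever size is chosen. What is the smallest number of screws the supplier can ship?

445740

The number of screws must be a common multiple of 170, 782, 323, and 68, so a multiple of their LCM.
170 = 2 × 5 × 17
782 = 2 × 17 × 23
323 = 17 × 19
68 = 2^2 × 17
LCM(170, 782, 323, 68) = 2^2 × 5 × 17 × 19 × 23 = 148580.
Smallest multiple of 148580 that is ≥ 306406: ⌈306406/148580⌉ × 148580 = 3 × 148580 = 445740.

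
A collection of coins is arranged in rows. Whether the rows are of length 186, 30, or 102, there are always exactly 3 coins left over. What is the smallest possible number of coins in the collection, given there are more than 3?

15813

N − 3 must be a common multiple of 186, 30, and 102.
186 = 2 × 3 × 31
30 = 2 × 3 × 5
102 = 2 × 3 × 17
LCM(186, 30, 102) = 2 × 3 × 5 × 17 × 31 = 15810.
Smallest N > 3 is LCM + 3 = 15810 + 3 = 15813.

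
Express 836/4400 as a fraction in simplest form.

19/100

836 = 2^2 × 11 × 19
4400 = 2^4 × 5^2 × 11
gcd(836, 4400) = 2^2 × 11 = 44.
Divide numerator and denominator by 44: 836/4400 = 19/100.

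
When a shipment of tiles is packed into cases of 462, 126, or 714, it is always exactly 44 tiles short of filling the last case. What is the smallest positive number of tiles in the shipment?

Being 44 short of a full case of size k means N ≡ −44 (mod k), i.e. N + 44 is a multiple of each size.
462 = 2 × 3 × 7 × 11
126 = 2 × 3^2 × 7
714 = 2 × 3 × 7 × 17
LCM(462, 126, 714) = 2 × 3^2 × 7 × 11 × 17 = 23562.
Smallest positive N is 23562 − 44 = 23518.

23518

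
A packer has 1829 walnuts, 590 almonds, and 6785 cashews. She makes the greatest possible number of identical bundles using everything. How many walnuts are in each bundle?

Number of bundles = gcd(1829, 590, 6785).
1829 = 31 × 59
590 = 2 × 5 × 59
6785 = 5 × 23 × 59
gcd(1829, 590, 6785) = 59.
walnuts per bundle = 1829 / 59 = 31.

31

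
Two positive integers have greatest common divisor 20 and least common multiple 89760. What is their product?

1795200

For any two positive integers, gcd × lcm = product = 20 × 89760 = 1795200.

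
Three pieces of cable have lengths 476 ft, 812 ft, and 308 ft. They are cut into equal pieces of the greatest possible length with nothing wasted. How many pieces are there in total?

Piece length = gcd(476, 812, 308).
476 = 2^2 × 7 × 17
812 = 2^2 × 7 × 29
308 = 2^2 × 7 × 11
gcd(476, 812, 308) = 2^2 × 7 = 28.
Total pieces = 476/28 + 812/28 + 308/28 = 17 + 29 + 11 = 57.

57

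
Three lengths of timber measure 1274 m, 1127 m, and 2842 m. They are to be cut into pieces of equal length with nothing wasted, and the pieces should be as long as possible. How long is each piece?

49 m

The greatest length dividing all of 1274, 1127, and 2842 is their gcd.
1274 = 2 × 7^2 × 13
1127 = 7^2 × 23
2842 = 2 × 7^2 × 29
gcd(1274, 1127, 2842) = 7^2 = 49.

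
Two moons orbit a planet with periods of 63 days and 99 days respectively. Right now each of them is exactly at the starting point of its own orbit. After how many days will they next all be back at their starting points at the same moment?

693 days

The first simultaneous occurrence is after LCM of the individual periods.
63 = 3^2 × 7
99 = 3^2 × 11
LCM(63, 99) = 3^2 × 7 × 11 = 693.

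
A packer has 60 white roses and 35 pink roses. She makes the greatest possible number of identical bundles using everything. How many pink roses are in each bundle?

Number of bundles = gcd(60, 35).
60 = 2^2 × 3 × 5
35 = 5 × 7
gcd(60, 35) = 5.
pink roses per bundle = 35 / 5 = 7.

7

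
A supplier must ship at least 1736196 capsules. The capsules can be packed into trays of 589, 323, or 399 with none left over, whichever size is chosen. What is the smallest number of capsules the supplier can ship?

1892457

The number of capsules must be a common multiple of 589, 323, and 399, so a multiple of their LCM.
589 = 19 × 31
323 = 17 × 19
399 = 3 × 7 × 19
LCM(589, 323, 399) = 3 × 7 × 17 × 19 × 31 = 210273.
Smallest multiple of 210273 that is ≥ 1736196: ⌈1736196/210273⌉ × 210273 = 9 × 210273 = 1892457.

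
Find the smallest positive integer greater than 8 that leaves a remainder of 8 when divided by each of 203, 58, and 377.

N − 8 must be a common multiple of 203, 58, and 377.
203 = 7 × 29
58 = 2 × 29
377 = 13 × 29
LCM(203, 58, 377) = 2 × 7 × 13 × 29 = 5278.
Smallest N > 8 is LCM + 8 = 5278 + 8 = 5286.

5286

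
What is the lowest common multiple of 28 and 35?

140

28 = 2^2 × 7
35 = 5 × 7
LCM(28, 35) = 2^2 × 5 × 7 = 140.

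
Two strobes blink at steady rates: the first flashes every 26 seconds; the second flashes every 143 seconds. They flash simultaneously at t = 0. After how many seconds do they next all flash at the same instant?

They coincide at every common multiple of the periods; the first is the LCM.
26 = 2 × 13
143 = 11 × 13
LCM(26, 143) = 2 × 11 × 13 = 286.

286 seconds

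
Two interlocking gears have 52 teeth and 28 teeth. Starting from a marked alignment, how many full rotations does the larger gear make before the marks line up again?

They are all back at their starting positions together after one LCM of the periods.
52 = 2^2 × 13
28 = 2^2 × 7
LCM(52, 28) = 2^2 × 7 × 13 = 364.
Rotations for period 52: 364 / 52 = 7.

7 rotations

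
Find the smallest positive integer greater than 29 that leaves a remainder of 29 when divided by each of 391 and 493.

N − 29 must be a common multiple of 391 and 493.
391 = 17 × 23
493 = 17 × 29
LCM(391, 493) = 17 × 23 × 29 = 11339.
Smallest N > 29 is LCM + 29 = 11339 + 29 = 11368.

11368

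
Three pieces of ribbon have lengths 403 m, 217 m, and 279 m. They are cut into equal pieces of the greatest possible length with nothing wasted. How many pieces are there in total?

Piece length = gcd(403, 217, 279).
403 = 13 × 31
217 = 7 × 31
279 = 3^2 × 31
gcd(403, 217, 279) = 31.
Total pieces = 403/31 + 217/31 + 279/31 = 13 + 7 + 9 = 29.

29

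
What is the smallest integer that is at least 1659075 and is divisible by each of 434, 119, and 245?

1807610

The integer must be a common multiple of 434, 119, and 245, so a multiple of their LCM.
434 = 2 × 7 × 31
119 = 7 × 17
245 = 5 × 7^2
LCM(434, 119, 245) = 2 × 5 × 7^2 × 17 × 31 = 258230.
Smallest multiple of 258230 that is ≥ 1659075: ⌈1659075/258230⌉ × 258230 = 7 × 258230 = 1807610.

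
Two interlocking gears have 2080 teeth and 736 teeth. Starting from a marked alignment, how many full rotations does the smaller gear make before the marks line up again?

All finish a whole number of cycles simultaneously at t = LCM of the periods.
2080 = 2^5 × 5 × 13
736 = 2^5 × 23
LCM(2080, 736) = 2^5 × 5 × 13 × 23 = 47840.
Rotations for period 736: 47840 / 736 = 65.

65 rotations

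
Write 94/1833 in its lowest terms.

94 = 2 × 47
1833 = 3 × 13 × 47
gcd(94, 1833) = 47.
Divide numerator and denominator by 47: 94/1833 = 2/39.

2/39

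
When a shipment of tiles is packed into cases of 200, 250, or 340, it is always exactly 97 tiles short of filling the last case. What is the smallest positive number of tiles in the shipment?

Being 97 short of a full case of size k means N ≡ −97 (mod k), i.e. N + 97 is a multiple of each size.
200 = 2^3 × 5^2
250 = 2 × 5^3
340 = 2^2 × 5 × 17
LCM(200, 250, 340) = 2^3 × 5^3 × 17 = 17000.
Smallest positive N is 17000 − 97 = 16903.

16903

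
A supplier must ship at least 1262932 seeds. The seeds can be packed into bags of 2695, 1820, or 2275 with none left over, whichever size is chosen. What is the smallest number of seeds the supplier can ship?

1401400

The number of seeds must be a common multiple of 2695, 1820, and 2275, so a multiple of their LCM.
2695 = 5 × 7^2 × 11
1820 = 2^2 × 5 × 7 × 13
2275 = 5^2 × 7 × 13
LCM(2695, 1820, 2275) = 2^2 × 5^2 × 7^2 × 11 × 13 = 700700.
Smallest multiple of 700700 that is ≥ 1262932: ⌈1262932/700700⌉ × 700700 = 2 × 700700 = 1401400.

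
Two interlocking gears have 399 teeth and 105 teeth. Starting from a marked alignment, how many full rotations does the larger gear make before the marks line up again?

The first common completion time is the LCM of the periods.
399 = 3 × 7 × 19
105 = 3 × 5 × 7
LCM(399, 105) = 3 × 5 × 7 × 19 = 1995.
Rotations for period 399: 1995 / 399 = 5.

5 rotations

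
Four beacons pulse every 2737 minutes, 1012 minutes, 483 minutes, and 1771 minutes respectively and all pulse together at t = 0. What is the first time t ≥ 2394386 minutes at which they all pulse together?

Joint pulses occur at multiples of LCM(2737, 1012, 483, 1771).
2737 = 7 × 17 × 23
1012 = 2^2 × 11 × 23
483 = 3 × 7 × 23
1771 = 7 × 11 × 23
LCM(2737, 1012, 483, 1771) = 2^2 × 3 × 7 × 11 × 17 × 23 = 361284.
Smallest multiple of 361284 that is ≥ 2394386: ⌈2394386/361284⌉ × 361284 = 7 × 361284 = 2528988.

2528988 minutes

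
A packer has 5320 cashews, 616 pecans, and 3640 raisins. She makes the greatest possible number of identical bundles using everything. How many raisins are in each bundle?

65

Number of bundles = gcd(5320, 616, 3640).
5320 = 2^3 × 5 × 7 × 19
616 = 2^3 × 7 × 11
3640 = 2^3 × 5 × 7 × 13
gcd(5320, 616, 3640) = 2^3 × 7 = 56.
raisins per bundle = 3640 / 56 = 65.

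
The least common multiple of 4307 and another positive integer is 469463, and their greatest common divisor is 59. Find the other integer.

gcd × lcm = product of the two integers, so the other integer is (59 × 469463) / 4307 = 6431.

6431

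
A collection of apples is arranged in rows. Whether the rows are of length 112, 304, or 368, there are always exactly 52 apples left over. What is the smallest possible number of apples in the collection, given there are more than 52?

48996

N − 52 must be a common multiple of 112, 304, and 368.
112 = 2^4 × 7
304 = 2^4 × 19
368 = 2^4 × 23
LCM(112, 304, 368) = 2^4 × 7 × 19 × 23 = 48944.
Smallest N > 52 is LCM + 52 = 48944 + 52 = 48996.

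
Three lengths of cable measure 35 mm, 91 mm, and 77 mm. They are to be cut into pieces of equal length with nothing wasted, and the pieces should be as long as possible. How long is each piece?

Each piece length must divide every original length, so the longest possible is gcd(35, 91, 77).
35 = 5 × 7
91 = 7 × 13
77 = 7 × 11
gcd(35, 91, 77) = 7.

7 mm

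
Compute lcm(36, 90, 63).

36 = 2^2 × 3^2
90 = 2 × 3^2 × 5
63 = 3^2 × 7
LCM(36, 90, 63) = 2^2 × 3^2 × 5 × 7 = 1260.

1260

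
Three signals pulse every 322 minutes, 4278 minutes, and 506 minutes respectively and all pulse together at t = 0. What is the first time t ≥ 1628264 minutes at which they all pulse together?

1647030 minutes

Joint pulses occur at multiples of LCM(322, 4278, 506).
322 = 2 × 7 × 23
4278 = 2 × 3 × 23 × 31
506 = 2 × 11 × 23
LCM(322, 4278, 506) = 2 × 3 × 7 × 11 × 23 × 31 = 329406.
Smallest multiple of 329406 that is ≥ 1628264: ⌈1628264/329406⌉ × 329406 = 5 × 329406 = 1647030.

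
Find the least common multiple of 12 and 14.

84

12 = 2^2 × 3
14 = 2 × 7
LCM(12, 14) = 2^2 × 3 × 7 = 84.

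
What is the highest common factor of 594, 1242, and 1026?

54

594 = 2 × 3^3 × 11
1242 = 2 × 3^3 × 23
1026 = 2 × 3^3 × 19
gcd(594, 1242, 1026) = 2 × 3^3 = 54.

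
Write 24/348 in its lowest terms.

2/29

24 = 2^3 × 3
348 = 2^2 × 3 × 29
gcd(24, 348) = 2^2 × 3 = 12.
Divide numerator and denominator by 12: 24/348 = 2/29.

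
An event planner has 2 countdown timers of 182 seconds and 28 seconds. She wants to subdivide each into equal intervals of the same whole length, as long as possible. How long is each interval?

14 seconds

The interval must divide each timer length; the longest such is the gcd.
182 = 2 × 7 × 13
28 = 2^2 × 7
gcd(182, 28) = 2 × 7 = 14.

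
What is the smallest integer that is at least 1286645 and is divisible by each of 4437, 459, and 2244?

1757052

The integer must be a common multiple of 4437, 459, and 2244, so a multiple of their LCM.
4437 = 3^2 × 17 × 29
459 = 3^3 × 17
2244 = 2^2 × 3 × 11 × 17
LCM(4437, 459, 2244) = 2^2 × 3^3 × 11 × 17 × 29 = 585684.
Smallest multiple of 585684 that is ≥ 1286645: ⌈1286645/585684⌉ × 585684 = 3 × 585684 = 1757052.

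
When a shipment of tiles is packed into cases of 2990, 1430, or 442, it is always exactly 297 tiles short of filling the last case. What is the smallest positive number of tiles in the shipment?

Being 297 short of a full case of size k means N ≡ −297 (mod k), i.e. N + 297 is a multiple of each size.
2990 = 2 × 5 × 13 × 23
1430 = 2 × 5 × 11 × 13
442 = 2 × 13 × 17
LCM(2990, 1430, 442) = 2 × 5 × 11 × 13 × 17 × 23 = 559130.
Smallest positive N is 559130 − 297 = 558833.

558833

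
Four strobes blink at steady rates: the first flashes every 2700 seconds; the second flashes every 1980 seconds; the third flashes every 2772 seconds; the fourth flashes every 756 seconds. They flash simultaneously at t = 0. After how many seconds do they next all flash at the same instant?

207900 seconds

The first simultaneous occurrence is after LCM of the individual periods.
2700 = 2^2 × 3^3 × 5^2
1980 = 2^2 × 3^2 × 5 × 11
2772 = 2^2 × 3^2 × 7 × 11
756 = 2^2 × 3^3 × 7
LCM(2700, 1980, 2772, 756) = 2^2 × 3^3 × 5^2 × 7 × 11 = 207900.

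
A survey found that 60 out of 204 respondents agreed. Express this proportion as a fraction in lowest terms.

5/17

60 = 2^2 × 3 × 5
204 = 2^2 × 3 × 17
gcd(60, 204) = 2^2 × 3 = 12.
Divide numerator and denominator by 12: 60/204 = 5/17.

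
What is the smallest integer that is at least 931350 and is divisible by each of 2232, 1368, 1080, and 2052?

1272240

The integer must be a common multiple of 2232, 1368, 1080, and 2052, so a multiple of their LCM.
2232 = 2^3 × 3^2 × 31
1368 = 2^3 × 3^2 × 19
1080 = 2^3 × 3^3 × 5
2052 = 2^2 × 3^3 × 19
LCM(2232, 1368, 1080, 2052) = 2^3 × 3^3 × 5 × 19 × 31 = 636120.
Smallest multiple of 636120 that is ≥ 931350: ⌈931350/636120⌉ × 636120 = 2 × 636120 = 1272240.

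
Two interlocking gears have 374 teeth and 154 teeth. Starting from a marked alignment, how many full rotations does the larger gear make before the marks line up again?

They are all back at their starting positions together after one LCM of the periods.
374 = 2 × 11 × 17
154 = 2 × 7 × 11
LCM(374, 154) = 2 × 7 × 11 × 17 = 2618.
Rotations for period 374: 2618 / 374 = 7.

7 rotations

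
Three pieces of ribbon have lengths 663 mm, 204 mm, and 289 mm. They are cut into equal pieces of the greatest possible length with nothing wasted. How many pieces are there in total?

68

Piece length = gcd(663, 204, 289).
663 = 3 × 13 × 17
204 = 2^2 × 3 × 17
289 = 17^2
gcd(663, 204, 289) = 17.
Total pieces = 663/17 + 204/17 + 289/17 = 39 + 12 + 17 = 68.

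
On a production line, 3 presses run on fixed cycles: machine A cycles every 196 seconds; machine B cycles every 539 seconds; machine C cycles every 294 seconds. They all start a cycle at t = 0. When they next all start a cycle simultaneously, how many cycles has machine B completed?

The first common completion time is the LCM of the periods.
196 = 2^2 × 7^2
539 = 7^2 × 11
294 = 2 × 3 × 7^2
LCM(196, 539, 294) = 2^2 × 3 × 7^2 × 11 = 6468.
Cycles for period 539: 6468 / 539 = 12.

12 cycles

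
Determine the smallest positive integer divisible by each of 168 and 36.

504

168 = 2^3 × 3 × 7
36 = 2^2 × 3^2
LCM(168, 36) = 2^3 × 3^2 × 7 = 504.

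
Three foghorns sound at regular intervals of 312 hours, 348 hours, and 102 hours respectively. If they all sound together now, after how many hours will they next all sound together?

153816 hours

We need the least common multiple of the intervals.
312 = 2^3 × 3 × 13
348 = 2^2 × 3 × 29
102 = 2 × 3 × 17
LCM(312, 348, 102) = 2^3 × 3 × 13 × 17 × 29 = 153816.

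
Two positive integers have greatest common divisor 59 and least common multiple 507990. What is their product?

29971410

For any two positive integers, gcd × lcm = product = 59 × 507990 = 29971410.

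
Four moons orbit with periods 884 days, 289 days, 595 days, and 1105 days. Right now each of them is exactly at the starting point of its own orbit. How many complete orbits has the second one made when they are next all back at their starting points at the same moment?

1820 orbits

All finish a whole number of cycles simultaneously at t = LCM of the periods.
884 = 2^2 × 13 × 17
289 = 17^2
595 = 5 × 7 × 17
1105 = 5 × 13 × 17
LCM(884, 289, 595, 1105) = 2^2 × 5 × 7 × 13 × 17^2 = 525980.
Orbits for period 289: 525980 / 289 = 1820.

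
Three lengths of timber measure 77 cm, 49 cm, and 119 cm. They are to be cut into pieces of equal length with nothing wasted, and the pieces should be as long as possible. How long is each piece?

Each piece length must divide every original length, so the longest possible is gcd(77, 49, 119).
77 = 7 × 11
49 = 7^2
119 = 7 × 17
gcd(77, 49, 119) = 7.

7 cm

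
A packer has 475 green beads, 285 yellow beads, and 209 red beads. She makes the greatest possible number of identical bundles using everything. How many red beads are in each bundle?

11

Number of bundles = gcd(475, 285, 209).
475 = 5^2 × 19
285 = 3 × 5 × 19
209 = 11 × 19
gcd(475, 285, 209) = 19.
red beads per bundle = 209 / 19 = 11.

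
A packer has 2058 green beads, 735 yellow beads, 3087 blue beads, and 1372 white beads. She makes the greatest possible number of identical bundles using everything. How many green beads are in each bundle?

Number of bundles = gcd(2058, 735, 3087, 1372).
2058 = 2 × 3 × 7^3
735 = 3 × 5 × 7^2
3087 = 3^2 × 7^3
1372 = 2^2 × 7^3
gcd(2058, 735, 3087, 1372) = 7^2 = 49.
green beads per bundle = 2058 / 49 = 42.

42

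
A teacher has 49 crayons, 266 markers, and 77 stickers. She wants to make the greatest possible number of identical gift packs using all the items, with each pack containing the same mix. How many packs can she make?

The pack count must divide each quantity, so the greatest is gcd(49, 266, 77).
49 = 7^2
266 = 2 × 7 × 19
77 = 7 × 11
gcd(49, 266, 77) = 7.

7 packs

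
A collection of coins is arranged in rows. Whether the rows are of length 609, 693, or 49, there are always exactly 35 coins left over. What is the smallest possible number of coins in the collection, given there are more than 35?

N − 35 must be a common multiple of 609, 693, and 49.
609 = 3 × 7 × 29
693 = 3^2 × 7 × 11
49 = 7^2
LCM(609, 693, 49) = 3^2 × 7^2 × 11 × 29 = 140679.
Smallest N > 35 is LCM + 35 = 140679 + 35 = 140714.

140714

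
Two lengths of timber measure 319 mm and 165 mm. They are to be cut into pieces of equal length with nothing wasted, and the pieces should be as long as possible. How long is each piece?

11 mm

The greatest length dividing all of 319 and 165 is their gcd.
319 = 11 × 29
165 = 3 × 5 × 11
gcd(319, 165) = 11.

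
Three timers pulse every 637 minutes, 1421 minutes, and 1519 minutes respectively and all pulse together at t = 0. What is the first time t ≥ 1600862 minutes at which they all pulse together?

Joint pulses occur at multiples of LCM(637, 1421, 1519).
637 = 7^2 × 13
1421 = 7^2 × 29
1519 = 7^2 × 31
LCM(637, 1421, 1519) = 7^2 × 13 × 29 × 31 = 572663.
Smallest multiple of 572663 that is ≥ 1600862: ⌈1600862/572663⌉ × 572663 = 3 × 572663 = 1717989.

1717989 minutes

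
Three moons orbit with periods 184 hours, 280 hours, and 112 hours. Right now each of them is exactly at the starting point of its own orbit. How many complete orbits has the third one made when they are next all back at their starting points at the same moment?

115 orbits

They are all back at their starting positions together after one LCM of the periods.
184 = 2^3 × 23
280 = 2^3 × 5 × 7
112 = 2^4 × 7
LCM(184, 280, 112) = 2^4 × 5 × 7 × 23 = 12880.
Orbits for period 112: 12880 / 112 = 115.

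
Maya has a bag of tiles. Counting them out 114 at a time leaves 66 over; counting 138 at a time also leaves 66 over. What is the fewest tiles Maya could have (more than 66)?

2688

N − 66 must be a common multiple of 114 and 138.
114 = 2 × 3 × 19
138 = 2 × 3 × 23
LCM(114, 138) = 2 × 3 × 19 × 23 = 2622.
Smallest N > 66 is LCM + 66 = 2622 + 66 = 2688.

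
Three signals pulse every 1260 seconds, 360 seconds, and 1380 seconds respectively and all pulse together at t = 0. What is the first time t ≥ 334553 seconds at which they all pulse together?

347760 seconds

Joint pulses occur at multiples of LCM(1260, 360, 1380).
1260 = 2^2 × 3^2 × 5 × 7
360 = 2^3 × 3^2 × 5
1380 = 2^2 × 3 × 5 × 23
LCM(1260, 360, 1380) = 2^3 × 3^2 × 5 × 7 × 23 = 57960.
Smallest multiple of 57960 that is ≥ 334553: ⌈334553/57960⌉ × 57960 = 6 × 57960 = 347760.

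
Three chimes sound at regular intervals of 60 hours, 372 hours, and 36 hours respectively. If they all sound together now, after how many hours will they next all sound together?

5580 hours

The first simultaneous occurrence is after LCM of the individual periods.
60 = 2^2 × 3 × 5
372 = 2^2 × 3 × 31
36 = 2^2 × 3^2
LCM(60, 372, 36) = 2^2 × 3^2 × 5 × 31 = 5580.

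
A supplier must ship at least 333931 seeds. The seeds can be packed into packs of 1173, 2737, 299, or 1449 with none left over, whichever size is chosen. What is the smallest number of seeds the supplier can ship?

640458

The number of seeds must be a common multiple of 1173, 2737, 299, and 1449, so a multiple of their LCM.
1173 = 3 × 17 × 23
2737 = 7 × 17 × 23
299 = 13 × 23
1449 = 3^2 × 7 × 23
LCM(1173, 2737, 299, 1449) = 3^2 × 7 × 13 × 17 × 23 = 320229.
Smallest multiple of 320229 that is ≥ 333931: ⌈333931/320229⌉ × 320229 = 2 × 320229 = 640458.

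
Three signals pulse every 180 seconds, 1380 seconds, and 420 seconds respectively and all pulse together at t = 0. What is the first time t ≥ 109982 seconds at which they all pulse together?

115920 seconds

Joint pulses occur at multiples of LCM(180, 1380, 420).
180 = 2^2 × 3^2 × 5
1380 = 2^2 × 3 × 5 × 23
420 = 2^2 × 3 × 5 × 7
LCM(180, 1380, 420) = 2^2 × 3^2 × 5 × 7 × 23 = 28980.
Smallest multiple of 28980 that is ≥ 109982: ⌈109982/28980⌉ × 28980 = 4 × 28980 = 115920.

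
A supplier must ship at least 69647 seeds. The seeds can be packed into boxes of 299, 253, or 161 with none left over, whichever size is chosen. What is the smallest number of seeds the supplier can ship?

The number of seeds must be a common multiple of 299, 253, and 161, so a multiple of their LCM.
299 = 13 × 23
253 = 11 × 23
161 = 7 × 23
LCM(299, 253, 161) = 7 × 11 × 13 × 23 = 23023.
Smallest multiple of 23023 that is ≥ 69647: ⌈69647/23023⌉ × 23023 = 4 × 23023 = 92092.

92092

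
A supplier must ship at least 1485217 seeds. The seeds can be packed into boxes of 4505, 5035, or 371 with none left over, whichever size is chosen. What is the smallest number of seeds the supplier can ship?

The number of seeds must be a common multiple of 4505, 5035, and 371, so a multiple of their LCM.
4505 = 5 × 17 × 53
5035 = 5 × 19 × 53
371 = 7 × 53
LCM(4505, 5035, 371) = 5 × 7 × 17 × 19 × 53 = 599165.
Smallest multiple of 599165 that is ≥ 1485217: ⌈1485217/599165⌉ × 599165 = 3 × 599165 = 1797495.

1797495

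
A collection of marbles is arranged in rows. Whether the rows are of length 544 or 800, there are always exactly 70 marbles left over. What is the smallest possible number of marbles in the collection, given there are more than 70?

N − 70 must be a common multiple of 544 and 800.
544 = 2^5 × 17
800 = 2^5 × 5^2
LCM(544, 800) = 2^5 × 5^2 × 17 = 13600.
Smallest N > 70 is LCM + 70 = 13600 + 70 = 13670.

13670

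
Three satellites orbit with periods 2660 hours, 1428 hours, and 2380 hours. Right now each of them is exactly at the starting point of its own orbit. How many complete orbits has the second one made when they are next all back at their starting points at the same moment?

95 orbits

They are all back at their starting positions together after one LCM of the periods.
2660 = 2^2 × 5 × 7 × 19
1428 = 2^2 × 3 × 7 × 17
2380 = 2^2 × 5 × 7 × 17
LCM(2660, 1428, 2380) = 2^2 × 3 × 5 × 7 × 17 × 19 = 135660.
Orbits for period 1428: 135660 / 1428 = 95.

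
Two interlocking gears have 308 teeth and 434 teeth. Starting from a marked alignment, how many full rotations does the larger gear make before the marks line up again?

They are all back at their starting positions together after one LCM of the periods.
308 = 2^2 × 7 × 11
434 = 2 × 7 × 31
LCM(308, 434) = 2^2 × 7 × 11 × 31 = 9548.
Rotations for period 434: 9548 / 434 = 22.

22 rotations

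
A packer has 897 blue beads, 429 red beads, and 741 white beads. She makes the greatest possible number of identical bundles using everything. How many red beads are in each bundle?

11

Number of bundles = gcd(897, 429, 741).
897 = 3 × 13 × 23
429 = 3 × 11 × 13
741 = 3 × 13 × 19
gcd(897, 429, 741) = 3 × 13 = 39.
red beads per bundle = 429 / 39 = 11.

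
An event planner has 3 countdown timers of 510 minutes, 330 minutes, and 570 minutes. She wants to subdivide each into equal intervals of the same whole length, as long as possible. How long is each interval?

30 minutes

The interval must divide each timer length; the longest such is the gcd.
510 = 2 × 3 × 5 × 17
330 = 2 × 3 × 5 × 11
570 = 2 × 3 × 5 × 19
gcd(510, 330, 570) = 2 × 3 × 5 = 30.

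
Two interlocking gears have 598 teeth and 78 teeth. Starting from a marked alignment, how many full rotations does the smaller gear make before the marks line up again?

23 rotations

All finish a whole number of cycles simultaneously at t = LCM of the periods.
598 = 2 × 13 × 23
78 = 2 × 3 × 13
LCM(598, 78) = 2 × 3 × 13 × 23 = 1794.
Rotations for period 78: 1794 / 78 = 23.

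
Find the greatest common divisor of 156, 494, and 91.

156 = 2^2 × 3 × 13
494 = 2 × 13 × 19
91 = 7 × 13
gcd(156, 494, 91) = 13.

13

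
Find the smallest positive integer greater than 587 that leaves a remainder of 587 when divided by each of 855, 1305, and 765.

N − 587 must be a common multiple of 855, 1305, and 765.
855 = 3^2 × 5 × 19
1305 = 3^2 × 5 × 29
765 = 3^2 × 5 × 17
LCM(855, 1305, 765) = 3^2 × 5 × 17 × 19 × 29 = 421515.
Smallest N > 587 is LCM + 587 = 421515 + 587 = 422102.

422102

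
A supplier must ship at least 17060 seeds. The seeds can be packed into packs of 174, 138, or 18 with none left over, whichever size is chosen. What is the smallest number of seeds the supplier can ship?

The number of seeds must be a common multiple of 174, 138, and 18, so a multiple of their LCM.
174 = 2 × 3 × 29
138 = 2 × 3 × 23
18 = 2 × 3^2
LCM(174, 138, 18) = 2 × 3^2 × 23 × 29 = 12006.
Smallest multiple of 12006 that is ≥ 17060: ⌈17060/12006⌉ × 12006 = 2 × 12006 = 24012.

24012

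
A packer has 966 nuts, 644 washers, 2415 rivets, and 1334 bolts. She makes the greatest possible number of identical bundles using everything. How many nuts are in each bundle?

42

Number of bundles = gcd(966, 644, 2415, 1334).
966 = 2 × 3 × 7 × 23
644 = 2^2 × 7 × 23
2415 = 3 × 5 × 7 × 23
1334 = 2 × 23 × 29
gcd(966, 644, 2415, 1334) = 23.
nuts per bundle = 966 / 23 = 42.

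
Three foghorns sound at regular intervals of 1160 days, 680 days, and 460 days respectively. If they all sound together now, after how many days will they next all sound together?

453560 days

The first simultaneous occurrence is after LCM of the individual periods.
1160 = 2^3 × 5 × 29
680 = 2^3 × 5 × 17
460 = 2^2 × 5 × 23
LCM(1160, 680, 460) = 2^3 × 5 × 17 × 23 × 29 = 453560.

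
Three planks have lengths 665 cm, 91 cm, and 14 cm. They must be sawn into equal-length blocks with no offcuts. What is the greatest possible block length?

7 cm

This is the greatest common divisor of 665, 91, and 14.
665 = 5 × 7 × 19
91 = 7 × 13
14 = 2 × 7
gcd(665, 91, 14) = 7.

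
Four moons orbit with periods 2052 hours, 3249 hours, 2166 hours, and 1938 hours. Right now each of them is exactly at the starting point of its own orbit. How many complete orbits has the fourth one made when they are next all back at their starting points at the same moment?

The first common completion time is the LCM of the periods.
2052 = 2^2 × 3^3 × 19
3249 = 3^2 × 19^2
2166 = 2 × 3 × 19^2
1938 = 2 × 3 × 17 × 19
LCM(2052, 3249, 2166, 1938) = 2^2 × 3^3 × 17 × 19^2 = 662796.
Orbits for period 1938: 662796 / 1938 = 342.

342 orbits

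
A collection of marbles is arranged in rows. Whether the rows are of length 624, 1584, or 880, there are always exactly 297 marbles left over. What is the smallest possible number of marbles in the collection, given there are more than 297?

N − 297 must be a common multiple of 624, 1584, and 880.
624 = 2^4 × 3 × 13
1584 = 2^4 × 3^2 × 11
880 = 2^4 × 5 × 11
LCM(624, 1584, 880) = 2^4 × 3^2 × 5 × 11 × 13 = 102960.
Smallest N > 297 is LCM + 297 = 102960 + 297 = 103257.

103257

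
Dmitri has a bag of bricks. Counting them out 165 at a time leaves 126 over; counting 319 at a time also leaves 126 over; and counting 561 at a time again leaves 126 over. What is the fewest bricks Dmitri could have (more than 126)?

N − 126 must be a common multiple of 165, 319, and 561.
165 = 3 × 5 × 11
319 = 11 × 29
561 = 3 × 11 × 17
LCM(165, 319, 561) = 3 × 5 × 11 × 17 × 29 = 81345.
Smallest N > 126 is LCM + 126 = 81345 + 126 = 81471.

81471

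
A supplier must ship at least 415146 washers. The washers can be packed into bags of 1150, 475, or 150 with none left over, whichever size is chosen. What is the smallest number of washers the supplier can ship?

458850

The number of washers must be a common multiple of 1150, 475, and 150, so a multiple of their LCM.
1150 = 2 × 5^2 × 23
475 = 5^2 × 19
150 = 2 × 3 × 5^2
LCM(1150, 475, 150) = 2 × 3 × 5^2 × 19 × 23 = 65550.
Smallest multiple of 65550 that is ≥ 415146: ⌈415146/65550⌉ × 65550 = 7 × 65550 = 458850.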